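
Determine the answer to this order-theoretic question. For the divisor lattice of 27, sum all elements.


sigma(n) = sum of divisors.
Divisors of 27: [1, 3, 9, 27]
Sum = 40


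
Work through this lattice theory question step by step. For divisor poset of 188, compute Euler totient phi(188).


phi(n) = n * prod_{p|n} (1 - 1/p).
Prime divisors of 188: [2, 47]
phi(188) = 188 * (1 - 1/2) * (1 - 1/47)
phi(188) = 92


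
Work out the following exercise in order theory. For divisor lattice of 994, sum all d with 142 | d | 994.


Interval [142,994] in divisors of 994: [142, 994]
Sum = 1136


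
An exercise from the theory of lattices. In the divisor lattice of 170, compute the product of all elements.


Divisors of 170: [1, 2, 5, 10, 17, 34, 85, 170]
Product = n^(d(n)/2) = 170^(8/2)
Product = 835210000


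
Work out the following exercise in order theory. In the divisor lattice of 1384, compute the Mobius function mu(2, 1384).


In a divisor lattice, mu(a,b) = mu(b/a) where mu is the classical Mobius function.
b/a = 1384/2 = 692
Prime factorization of 692: primes [2, 173]
692 is not squarefree, so mu(692) = 0


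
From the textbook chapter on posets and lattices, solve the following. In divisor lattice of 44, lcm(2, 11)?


Join=lcm.
gcd(2,11)=1
lcm=22


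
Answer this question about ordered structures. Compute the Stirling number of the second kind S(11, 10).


S(n,k) = k*S(n-1,k) + S(n-1,k-1).
S(10,10) = 1, S(10,9) = 45
S(11,10) = 10*1 + 45 = 10 + 45
S(11,10) = 55


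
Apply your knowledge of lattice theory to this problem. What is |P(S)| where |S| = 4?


Power set = 2^n.
2^4 = 16


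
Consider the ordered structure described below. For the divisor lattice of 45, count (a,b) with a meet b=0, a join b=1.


Complement pair (a,b): a meet b = bottom, a join b = top.
Here: gcd(a,b)=1 and lcm(a,b)=45, i.e. a*b=45 with a,b coprime.
Pairs found: (1,45), (5,9), (9,5), (45,1)
Total ordered pairs: 4


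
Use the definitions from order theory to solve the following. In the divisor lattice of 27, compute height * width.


Height = length of longest chain minus 1; width = size of largest antichain.
A maximum chain: 1 | 3 | 9 | 27  (height 3).
A maximum antichain: {1}  (width 1).
Product = 3 * 1 = 3


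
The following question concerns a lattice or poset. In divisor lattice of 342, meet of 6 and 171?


In a divisor lattice, meet = gcd (greatest common divisor).
By Euclidean algorithm or factoring: gcd(6,171) = 3


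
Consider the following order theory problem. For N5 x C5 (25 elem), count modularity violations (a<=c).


Modular law: if a <= c then a v (b ^ c) = (a v b) ^ c.
Check all triples (a,b,c) with a <= c among 25 elements.
  e.g. a=(a,0), b=(c,0), c=(b,0): lhs=(a,0) != rhs=(b,0)
  e.g. a=(a,0), b=(c,1), c=(b,0): lhs=(a,0) != rhs=(b,0)
Total violating triples: 75


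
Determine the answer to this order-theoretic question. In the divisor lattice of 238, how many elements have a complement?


An element a is complemented if some b has a meet b = bottom, a join b = top.
a is complemented iff gcd(a, n/a)=1, i.e. a is a unitary divisor of 238.
Complemented elements: 1, 2, 7, 14, 17, 34, ... (2 more)
Count: 8


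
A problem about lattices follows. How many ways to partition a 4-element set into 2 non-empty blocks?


S(n,k) = k*S(n-1,k) + S(n-1,k-1).
S(3,2) = 3, S(3,1) = 1
S(4,2) = 2*3 + 1 = 6 + 1
S(4,2) = 7


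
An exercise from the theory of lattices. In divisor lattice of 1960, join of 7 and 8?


In a divisor lattice, join = lcm (least common multiple).
gcd(7,8) = 1
lcm(7,8) = 7*8/gcd = 56/1 = 56


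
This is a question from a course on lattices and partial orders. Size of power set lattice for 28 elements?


Power set = 2^n.
2^28 = 268435456


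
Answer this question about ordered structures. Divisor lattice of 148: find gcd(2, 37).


In a divisor lattice, meet = gcd (greatest common divisor).
By Euclidean algorithm or factoring: gcd(2,37) = 1


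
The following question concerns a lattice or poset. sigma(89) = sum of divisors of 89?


sigma(n) = sum of divisors.
Divisors of 89: [1, 89]
Sum = 90


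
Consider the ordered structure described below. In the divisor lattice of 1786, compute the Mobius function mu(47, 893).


In a divisor lattice, mu(a,b) = mu(b/a) where mu is the classical Mobius function.
b/a = 893/47 = 19
Prime factorization of 19: primes [19]
19 is squarefree with 1 prime factor(s), so mu(19) = (-1)^1 = -1


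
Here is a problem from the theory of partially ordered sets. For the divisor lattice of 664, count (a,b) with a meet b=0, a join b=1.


Complement pair (a,b): a meet b = bottom, a join b = top.
Here: gcd(a,b)=1 and lcm(a,b)=664, i.e. a*b=664 with a,b coprime.
Pairs found: (1,664), (8,83), (83,8), (664,1)
Total ordered pairs: 4


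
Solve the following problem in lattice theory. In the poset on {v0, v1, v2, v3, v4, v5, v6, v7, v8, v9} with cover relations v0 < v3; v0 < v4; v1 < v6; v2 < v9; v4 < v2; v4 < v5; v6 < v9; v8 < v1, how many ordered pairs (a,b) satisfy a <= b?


The order relation is {(a,b) : a <= b}, reflexive so it includes (a,a).
Examples: (v0,v0), (v0,v2), (v0,v3), (v0,v4), (v0,v5), ...
Total ordered pairs: 25


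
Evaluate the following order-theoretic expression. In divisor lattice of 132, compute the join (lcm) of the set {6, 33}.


In a divisor lattice, join = lcm (least common multiple).
Compute lcm iteratively: start with first element, then lcm(current, next).
Elements: [6, 33]
lcm(6,33) = 66
Final lcm = 66


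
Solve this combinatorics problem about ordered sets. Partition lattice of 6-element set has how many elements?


B(n) = number of set partitions of an n-element set.
B(n) satisfies the recurrence: B(n+1) = sum_k C(n,k)*B(k).
B(6) = 203


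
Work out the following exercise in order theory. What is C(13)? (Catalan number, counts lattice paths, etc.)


C(n) = C(2n, n) / (n+1).
C(26, 13) = 10400600
C(13) = 10400600 / 14 = 742900


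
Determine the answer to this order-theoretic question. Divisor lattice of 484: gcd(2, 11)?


Meet=gcd.
gcd(2,11)=1


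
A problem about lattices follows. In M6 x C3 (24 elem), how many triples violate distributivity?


Distributive law: a ^ (b v c) = (a ^ b) v (a ^ c).
Check all 24^3 = 13824 ordered triples (a,b,c).
  e.g. a=(a1,0), b=(a2,0), c=(a3,0): lhs=(a1,0) != rhs=(0,0)
  e.g. a=(a1,0), b=(a2,0), c=(a3,1): lhs=(a1,0) != rhs=(0,0)
Total violating triples: 3240


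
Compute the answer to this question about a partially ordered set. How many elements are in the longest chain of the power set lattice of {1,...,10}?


A chain is a totally ordered subset; we count the number of elements in a maximum chain.
Compute, for each element x, the size of the longest chain ending at x:
  {}: 1
  {1}: 2
  {2}: 2
  {3}: 2
  {4}: 2
  {5}: 2
  ...
A maximum chain: {} < {1} < {1,2} < {1,2,3} < {1,2,3,4} < {1,2,3,4,5} < {1,2,3,4,5,6} < {1,2,3,4,5,6,7} < {1,2,3,4,5,6,7,8} < {1,2,3,4,5,6,7,8,9} < {1,2,3,4,5,6,7,8,9,10}
Number of elements in the longest chain: 11


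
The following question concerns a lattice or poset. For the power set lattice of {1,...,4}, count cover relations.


A cover relation a -< b holds when a < b with no c strictly between.
Cover relations:
  {} -< {1}
  {} -< {2}
  {} -< {3}
  {} -< {4}
  {1} -< {1,2}
  {1} -< {1,3}
  {1} -< {1,4}
  {2} -< {1,2}
  ...24 more
Total: 32


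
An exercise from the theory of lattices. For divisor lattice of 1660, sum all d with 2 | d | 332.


Interval [2,332] in divisors of 1660: [2, 4, 166, 332]
Sum = 504


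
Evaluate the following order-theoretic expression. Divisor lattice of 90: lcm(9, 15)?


Join=lcm.
gcd(9,15)=3
lcm=45


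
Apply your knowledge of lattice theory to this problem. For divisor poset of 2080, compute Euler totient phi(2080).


phi(n) = n * prod_{p|n} (1 - 1/p).
Prime divisors of 2080: [2, 5, 13]
phi(2080) = 2080 * (1 - 1/2) * (1 - 1/5) * (1 - 1/13)
phi(2080) = 768


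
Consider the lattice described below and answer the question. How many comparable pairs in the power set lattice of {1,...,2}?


A comparable pair {a,b} has a < b or b < a in the order.
Count unordered pairs where one element is strictly below the other.
Examples: {{},{1}}, {{},{2}}, {{},{1,2}}, {{1},{1,2}}, ...
Total comparable pairs: 5


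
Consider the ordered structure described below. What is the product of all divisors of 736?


Divisors of 736: [1, 2, 4, 8, 16, 23, 32, 46, 92, 184, 368, 736]
Product = n^(d(n)/2) = 736^(12/2)
Product = 158952325472321536


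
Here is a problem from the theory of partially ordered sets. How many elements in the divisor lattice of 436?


Divisors of 436: [1, 2, 4, 109, 218, 436]
Count: 6


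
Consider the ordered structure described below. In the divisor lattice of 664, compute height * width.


Height = length of longest chain minus 1; width = size of largest antichain.
A maximum chain: 1 | 83 | 166 | 332 | 664  (height 4).
A maximum antichain: {2, 83}  (width 2).
Product = 4 * 2 = 8


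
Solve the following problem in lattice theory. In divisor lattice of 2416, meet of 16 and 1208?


In a divisor lattice, meet = gcd (greatest common divisor).
By Euclidean algorithm or factoring: gcd(16,1208) = 8


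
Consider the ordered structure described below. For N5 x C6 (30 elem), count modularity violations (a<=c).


Modular law: if a <= c then a v (b ^ c) = (a v b) ^ c.
Check all triples (a,b,c) with a <= c among 30 elements.
  e.g. a=(a,0), b=(c,0), c=(b,0): lhs=(a,0) != rhs=(b,0)
  e.g. a=(a,0), b=(c,1), c=(b,0): lhs=(a,0) != rhs=(b,0)
Total violating triples: 126


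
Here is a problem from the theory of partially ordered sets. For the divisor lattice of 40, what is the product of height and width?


Height = length of longest chain minus 1; width = size of largest antichain.
A maximum chain: 1 | 5 | 10 | 20 | 40  (height 4).
A maximum antichain: {2, 5}  (width 2).
Product = 4 * 2 = 8


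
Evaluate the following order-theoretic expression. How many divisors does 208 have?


Divisors of 208: [1, 2, 4, 8, 13, 16, 26, 52, 104, 208]
Count: 10


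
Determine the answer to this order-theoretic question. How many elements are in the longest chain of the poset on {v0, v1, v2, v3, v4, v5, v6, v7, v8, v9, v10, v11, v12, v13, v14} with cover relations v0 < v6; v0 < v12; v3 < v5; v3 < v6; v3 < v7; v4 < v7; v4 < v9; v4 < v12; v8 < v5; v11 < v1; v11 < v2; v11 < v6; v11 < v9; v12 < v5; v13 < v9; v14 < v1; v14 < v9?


A chain is a totally ordered subset; we count the number of elements in a maximum chain.
Compute, for each element x, the size of the longest chain ending at x:
  v0: 1
  v3: 1
  v4: 1
  v8: 1
  v10: 1
  v11: 1
  ...
A maximum chain: v0 < v12 < v5
Number of elements in the longest chain: 3


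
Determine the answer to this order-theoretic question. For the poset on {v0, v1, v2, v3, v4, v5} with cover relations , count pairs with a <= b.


The order relation is {(a,b) : a <= b}, reflexive so it includes (a,a).
Examples: (v0,v0), (v1,v1), (v2,v2), (v3,v3), (v4,v4), ...
Total ordered pairs: 6


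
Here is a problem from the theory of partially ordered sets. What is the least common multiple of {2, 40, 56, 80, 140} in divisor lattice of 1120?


In a divisor lattice, join = lcm (least common multiple).
Compute lcm iteratively: start with first element, then lcm(current, next).
Elements: [2, 40, 56, 80, 140]
lcm(2,40) = 40
lcm(40,56) = 280
lcm(280,80) = 560
lcm(560,140) = 560
Final lcm = 560


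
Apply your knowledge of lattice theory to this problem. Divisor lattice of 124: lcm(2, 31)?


Join=lcm.
gcd(2,31)=1
lcm=62


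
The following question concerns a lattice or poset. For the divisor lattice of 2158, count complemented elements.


An element a is complemented if some b has a meet b = bottom, a join b = top.
a is complemented iff gcd(a, n/a)=1, i.e. a is a unitary divisor of 2158.
Complemented elements: 1, 2, 13, 26, 83, 166, ... (2 more)
Count: 8


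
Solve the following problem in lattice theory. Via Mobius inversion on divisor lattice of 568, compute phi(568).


phi(n) = n * prod_{p|n} (1 - 1/p).
Prime divisors of 568: [2, 71]
phi(568) = 568 * (1 - 1/2) * (1 - 1/71)
phi(568) = 280


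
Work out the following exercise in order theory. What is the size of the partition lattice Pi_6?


B(n) = number of set partitions of an n-element set.
B(n) satisfies the recurrence: B(n+1) = sum_k C(n,k)*B(k).
B(6) = 203


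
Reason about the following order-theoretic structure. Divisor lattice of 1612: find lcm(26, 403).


In a divisor lattice, join = lcm (least common multiple).
gcd(26,403) = 13
lcm(26,403) = 26*403/gcd = 10478/13 = 806


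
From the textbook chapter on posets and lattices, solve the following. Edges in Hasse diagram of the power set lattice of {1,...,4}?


A cover relation a -< b holds when a < b with no c strictly between.
Cover relations:
  {} -< {1}
  {} -< {2}
  {} -< {3}
  {} -< {4}
  {1} -< {1,2}
  {1} -< {1,3}
  {1} -< {1,4}
  {2} -< {1,2}
  ...24 more
Total: 32


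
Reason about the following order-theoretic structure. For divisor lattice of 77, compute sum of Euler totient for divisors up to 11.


Divisors of 77 up to 11: [1, 7, 11]
phi values: [1, 6, 10]
Sum = 17


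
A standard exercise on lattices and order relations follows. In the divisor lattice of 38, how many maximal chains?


A maximal chain goes from the minimum element to a maximal element via cover relations.
Counting all min-to-max paths in the cover graph.
Total maximal chains: 2


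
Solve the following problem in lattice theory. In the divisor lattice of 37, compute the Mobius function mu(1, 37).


In a divisor lattice, mu(a,b) = mu(b/a) where mu is the classical Mobius function.
b/a = 37/1 = 37
Prime factorization of 37: primes [37]
37 is squarefree with 1 prime factor(s), so mu(37) = (-1)^1 = -1


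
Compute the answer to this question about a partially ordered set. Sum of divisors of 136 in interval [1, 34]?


Interval [1,34] in divisors of 136: [1, 2, 17, 34]
Sum = 54


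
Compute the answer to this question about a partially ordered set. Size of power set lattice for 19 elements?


Power set = 2^n.
2^19 = 524288


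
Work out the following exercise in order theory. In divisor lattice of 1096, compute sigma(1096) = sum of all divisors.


sigma(n) = sum of divisors.
Divisors of 1096: [1, 2, 4, 8, 137, 274, 548, 1096]
Sum = 2070


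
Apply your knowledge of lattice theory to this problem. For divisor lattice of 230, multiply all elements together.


Divisors of 230: [1, 2, 5, 10, 23, 46, 115, 230]
Product = n^(d(n)/2) = 230^(8/2)
Product = 2798410000


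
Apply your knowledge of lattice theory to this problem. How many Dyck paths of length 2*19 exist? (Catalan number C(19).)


C(n) = C(2n, n) / (n+1).
C(38, 19) = 35345263800
C(19) = 35345263800 / 20 = 1767263190


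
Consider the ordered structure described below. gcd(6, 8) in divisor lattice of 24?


Meet=gcd.
gcd(6,8)=2


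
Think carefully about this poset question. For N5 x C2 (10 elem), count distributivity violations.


Distributive law: a ^ (b v c) = (a ^ b) v (a ^ c).
Check all 10^3 = 1000 ordered triples (a,b,c).
  e.g. a=(b,0), b=(a,0), c=(c,0): lhs=(b,0) != rhs=(a,0)
  e.g. a=(b,0), b=(a,0), c=(c,1): lhs=(b,0) != rhs=(a,0)
Total violating triples: 16


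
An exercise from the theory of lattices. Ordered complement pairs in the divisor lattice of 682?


Complement pair (a,b): a meet b = bottom, a join b = top.
Here: gcd(a,b)=1 and lcm(a,b)=682, i.e. a*b=682 with a,b coprime.
Pairs found: (1,682), (2,341), (11,62), (22,31), ... (4 more)
Total ordered pairs: 8


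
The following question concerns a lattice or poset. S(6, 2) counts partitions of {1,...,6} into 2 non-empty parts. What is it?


S(n,k) = k*S(n-1,k) + S(n-1,k-1).
S(5,2) = 15, S(5,1) = 1
S(6,2) = 2*15 + 1 = 30 + 1
S(6,2) = 31


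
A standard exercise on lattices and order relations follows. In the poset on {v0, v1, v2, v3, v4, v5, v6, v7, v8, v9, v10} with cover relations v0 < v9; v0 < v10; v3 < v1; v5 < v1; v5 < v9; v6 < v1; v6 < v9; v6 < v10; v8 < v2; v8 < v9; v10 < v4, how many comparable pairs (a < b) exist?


A comparable pair {a,b} has a < b or b < a in the order.
Count unordered pairs where one element is strictly below the other.
Examples: {v0,v4}, {v0,v9}, {v0,v10}, {v1,v3}, ...
Total comparable pairs: 13


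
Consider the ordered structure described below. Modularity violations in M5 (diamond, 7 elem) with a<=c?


Modular law: if a <= c then a v (b ^ c) = (a v b) ^ c.
Check all triples (a,b,c) with a <= c among 7 elements.
This lattice is modular (diamonds M_m and their chain-products are modular).
Total violating triples: 0


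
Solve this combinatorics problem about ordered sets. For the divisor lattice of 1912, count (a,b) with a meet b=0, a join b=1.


Complement pair (a,b): a meet b = bottom, a join b = top.
Here: gcd(a,b)=1 and lcm(a,b)=1912, i.e. a*b=1912 with a,b coprime.
Pairs found: (1,1912), (8,239), (239,8), (1912,1)
Total ordered pairs: 4


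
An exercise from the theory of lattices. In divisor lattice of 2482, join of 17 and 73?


In a divisor lattice, join = lcm (least common multiple).
gcd(17,73) = 1
lcm(17,73) = 17*73/gcd = 1241/1 = 1241


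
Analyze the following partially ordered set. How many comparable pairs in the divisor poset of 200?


A comparable pair {a,b} has a < b or b < a in the order.
Count unordered pairs where one element is strictly below the other.
Examples: {1,2}, {1,4}, {1,5}, {1,8}, ...
Total comparable pairs: 48


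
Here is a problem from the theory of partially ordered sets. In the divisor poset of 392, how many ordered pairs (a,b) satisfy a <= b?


The order relation is {(a,b) : a <= b}, reflexive so it includes (a,a).
Examples: (1,1), (1,14), (1,196), (1,2), (1,28), ...
Total ordered pairs: 60


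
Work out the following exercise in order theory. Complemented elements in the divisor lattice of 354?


An element a is complemented if some b has a meet b = bottom, a join b = top.
a is complemented iff gcd(a, n/a)=1, i.e. a is a unitary divisor of 354.
Complemented elements: 1, 2, 3, 6, 59, 118, ... (2 more)
Count: 8


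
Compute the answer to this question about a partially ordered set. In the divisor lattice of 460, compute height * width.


Height = length of longest chain minus 1; width = size of largest antichain.
A maximum chain: 1 | 23 | 115 | 230 | 460  (height 4).
A maximum antichain: {4, 10, 46, 115}  (width 4).
Product = 4 * 4 = 16


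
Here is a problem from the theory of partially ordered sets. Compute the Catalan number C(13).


C(n) = C(2n, n) / (n+1).
C(26, 13) = 10400600
C(13) = 10400600 / 14 = 742900


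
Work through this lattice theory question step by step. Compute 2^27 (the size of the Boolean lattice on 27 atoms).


Power set = 2^n.
2^27 = 134217728


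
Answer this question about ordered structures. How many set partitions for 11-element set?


B(n) = number of set partitions of an n-element set.
B(n) satisfies the recurrence: B(n+1) = sum_k C(n,k)*B(k).
B(11) = 678570


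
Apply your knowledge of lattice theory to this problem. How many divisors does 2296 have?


Divisors of 2296: [1, 2, 4, 7, 8, 14, 28, 41, 56, 82, 164, 287, 328, 574, 1148, 2296]
Count: 16


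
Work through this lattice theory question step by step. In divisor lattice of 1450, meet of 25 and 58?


In a divisor lattice, meet = gcd (greatest common divisor).
By Euclidean algorithm or factoring: gcd(25,58) = 1


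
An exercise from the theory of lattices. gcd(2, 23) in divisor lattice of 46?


Meet=gcd.
gcd(2,23)=1


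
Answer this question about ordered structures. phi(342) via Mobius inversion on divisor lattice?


phi(n) = n * prod_{p|n} (1 - 1/p).
Prime divisors of 342: [2, 3, 19]
phi(342) = 342 * (1 - 1/2) * (1 - 1/3) * (1 - 1/19)
phi(342) = 108


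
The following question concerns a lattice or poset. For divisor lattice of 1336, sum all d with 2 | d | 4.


Interval [2,4] in divisors of 1336: [2, 4]
Sum = 6


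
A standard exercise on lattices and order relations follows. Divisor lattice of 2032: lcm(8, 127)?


Join=lcm.
gcd(8,127)=1
lcm=1016


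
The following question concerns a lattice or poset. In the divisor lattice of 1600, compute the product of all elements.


Divisors of 1600: [1, 2, 4, 5, 8, 10, 16, 20, 25, 32, 40, 50, 64, 80, 100, 160, 200, 320, 400, 800, 1600]
Product = n^(d(n)/2) = 1600^(21/2)
Product = 4398046511104000000000000000000000


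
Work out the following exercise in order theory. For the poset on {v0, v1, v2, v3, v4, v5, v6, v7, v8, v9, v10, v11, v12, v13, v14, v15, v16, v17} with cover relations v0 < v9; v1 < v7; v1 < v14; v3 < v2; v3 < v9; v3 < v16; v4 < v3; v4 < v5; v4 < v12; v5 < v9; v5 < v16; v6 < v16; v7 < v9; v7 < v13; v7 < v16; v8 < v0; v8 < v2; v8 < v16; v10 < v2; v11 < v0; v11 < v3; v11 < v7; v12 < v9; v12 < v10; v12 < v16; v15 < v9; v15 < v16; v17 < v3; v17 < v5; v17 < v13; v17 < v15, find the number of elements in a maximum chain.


A chain is a totally ordered subset; we count the number of elements in a maximum chain.
Compute, for each element x, the size of the longest chain ending at x:
  v1: 1
  v4: 1
  v6: 1
  v8: 1
  v11: 1
  v17: 1
  ...
A maximum chain: v4 < v12 < v10 < v2
Number of elements in the longest chain: 4


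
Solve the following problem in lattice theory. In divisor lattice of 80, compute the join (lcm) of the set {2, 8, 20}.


In a divisor lattice, join = lcm (least common multiple).
Compute lcm iteratively: start with first element, then lcm(current, next).
Elements: [2, 8, 20]
lcm(2,8) = 8
lcm(8,20) = 40
Final lcm = 40


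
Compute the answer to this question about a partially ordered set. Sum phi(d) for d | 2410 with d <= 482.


Divisors of 2410 up to 482: [1, 2, 5, 10, 241, 482]
phi values: [1, 1, 4, 4, 240, 240]
Sum = 490


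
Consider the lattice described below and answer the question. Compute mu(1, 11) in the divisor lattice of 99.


In a divisor lattice, mu(a,b) = mu(b/a) where mu is the classical Mobius function.
b/a = 11/1 = 11
Prime factorization of 11: primes [11]
11 is squarefree with 1 prime factor(s), so mu(11) = (-1)^1 = -1


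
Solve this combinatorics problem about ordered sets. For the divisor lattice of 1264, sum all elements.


sigma(n) = sum of divisors.
Divisors of 1264: [1, 2, 4, 8, 16, 79, 158, 316, 632, 1264]
Sum = 2480


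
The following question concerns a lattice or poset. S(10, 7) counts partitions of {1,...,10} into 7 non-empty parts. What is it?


S(n,k) = k*S(n-1,k) + S(n-1,k-1).
S(9,7) = 462, S(9,6) = 2646
S(10,7) = 7*462 + 2646 = 3234 + 2646
S(10,7) = 5880


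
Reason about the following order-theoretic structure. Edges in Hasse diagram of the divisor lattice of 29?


A cover relation a -< b holds when a < b with no c strictly between.
Cover relations:
  1 -< 29
Total: 1


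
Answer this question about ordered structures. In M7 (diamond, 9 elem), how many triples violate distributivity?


Distributive law: a ^ (b v c) = (a ^ b) v (a ^ c).
Check all 9^3 = 729 ordered triples (a,b,c).
  e.g. a=a1, b=a2, c=a3: lhs=a1 != rhs=0
  e.g. a=a1, b=a2, c=a4: lhs=a1 != rhs=0
Total violating triples: 210


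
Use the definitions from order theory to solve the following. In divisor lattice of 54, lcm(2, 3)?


Join=lcm.
gcd(2,3)=1
lcm=6


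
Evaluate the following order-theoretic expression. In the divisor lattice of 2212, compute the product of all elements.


Divisors of 2212: [1, 2, 4, 7, 14, 28, 79, 158, 316, 553, 1106, 2212]
Product = n^(d(n)/2) = 2212^(12/2)
Product = 117141487839601168384


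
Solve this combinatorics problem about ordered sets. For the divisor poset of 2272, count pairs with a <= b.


The order relation is {(a,b) : a <= b}, reflexive so it includes (a,a).
Examples: (1,1), (1,1136), (1,142), (1,16), (1,2), ...
Total ordered pairs: 63


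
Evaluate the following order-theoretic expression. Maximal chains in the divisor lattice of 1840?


A maximal chain goes from the minimum element to a maximal element via cover relations.
Counting all min-to-max paths in the cover graph.
Total maximal chains: 30


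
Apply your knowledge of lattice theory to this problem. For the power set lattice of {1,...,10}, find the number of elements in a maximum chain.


A chain is a totally ordered subset; we count the number of elements in a maximum chain.
Compute, for each element x, the size of the longest chain ending at x:
  {}: 1
  {1}: 2
  {2}: 2
  {3}: 2
  {4}: 2
  {5}: 2
  ...
A maximum chain: {} < {1} < {1,2} < {1,2,3} < {1,2,3,4} < {1,2,3,4,5} < {1,2,3,4,5,6} < {1,2,3,4,5,6,7} < {1,2,3,4,5,6,7,8} < {1,2,3,4,5,6,7,8,9} < {1,2,3,4,5,6,7,8,9,10}
Number of elements in the longest chain: 11


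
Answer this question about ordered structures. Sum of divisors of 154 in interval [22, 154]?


Interval [22,154] in divisors of 154: [22, 154]
Sum = 176


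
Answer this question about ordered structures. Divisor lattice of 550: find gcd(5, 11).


In a divisor lattice, meet = gcd (greatest common divisor).
By Euclidean algorithm or factoring: gcd(5,11) = 1


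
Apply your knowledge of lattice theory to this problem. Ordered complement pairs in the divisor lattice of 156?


Complement pair (a,b): a meet b = bottom, a join b = top.
Here: gcd(a,b)=1 and lcm(a,b)=156, i.e. a*b=156 with a,b coprime.
Pairs found: (1,156), (3,52), (4,39), (12,13), ... (4 more)
Total ordered pairs: 8


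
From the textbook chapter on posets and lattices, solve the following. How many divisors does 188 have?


Divisors of 188: [1, 2, 4, 47, 94, 188]
Count: 6


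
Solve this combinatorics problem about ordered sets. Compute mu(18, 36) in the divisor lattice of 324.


In a divisor lattice, mu(a,b) = mu(b/a) where mu is the classical Mobius function.
b/a = 36/18 = 2
Prime factorization of 2: primes [2]
2 is squarefree with 1 prime factor(s), so mu(2) = (-1)^1 = -1


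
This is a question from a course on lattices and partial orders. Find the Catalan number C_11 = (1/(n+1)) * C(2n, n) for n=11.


C(n) = C(2n, n) / (n+1).
C(22, 11) = 705432
C(11) = 705432 / 12 = 58786


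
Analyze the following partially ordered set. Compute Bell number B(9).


B(n) = number of set partitions of an n-element set.
B(n) satisfies the recurrence: B(n+1) = sum_k C(n,k)*B(k).
B(9) = 21147


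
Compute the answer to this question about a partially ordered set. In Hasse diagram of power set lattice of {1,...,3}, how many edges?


A cover relation a -< b holds when a < b with no c strictly between.
Cover relations:
  {} -< {1}
  {} -< {2}
  {} -< {3}
  {1} -< {1,2}
  {1} -< {1,3}
  {2} -< {1,2}
  {2} -< {2,3}
  {3} -< {1,3}
  ...4 more
Total: 12


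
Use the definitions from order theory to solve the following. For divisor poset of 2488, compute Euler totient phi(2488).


phi(n) = n * prod_{p|n} (1 - 1/p).
Prime divisors of 2488: [2, 311]
phi(2488) = 2488 * (1 - 1/2) * (1 - 1/311)
phi(2488) = 1240


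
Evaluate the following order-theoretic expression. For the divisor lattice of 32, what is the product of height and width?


Height = length of longest chain minus 1; width = size of largest antichain.
A maximum chain: 1 | 2 | 4 | 8 | 16 | 32  (height 5).
A maximum antichain: {1}  (width 1).
Product = 5 * 1 = 5


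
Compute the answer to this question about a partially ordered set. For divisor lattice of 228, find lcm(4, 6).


In a divisor lattice, join = lcm (least common multiple).
Compute lcm iteratively: start with first element, then lcm(current, next).
Elements: [4, 6]
lcm(4,6) = 12
Final lcm = 12


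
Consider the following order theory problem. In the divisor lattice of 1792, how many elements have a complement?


An element a is complemented if some b has a meet b = bottom, a join b = top.
a is complemented iff gcd(a, n/a)=1, i.e. a is a unitary divisor of 1792.
Complemented elements: 1, 7, 256, 1792
Count: 4


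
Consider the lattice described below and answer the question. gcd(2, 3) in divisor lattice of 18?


Meet=gcd.
gcd(2,3)=1


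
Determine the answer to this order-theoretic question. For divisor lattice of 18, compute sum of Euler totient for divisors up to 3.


Divisors of 18 up to 3: [1, 2, 3]
phi values: [1, 1, 2]
Sum = 4


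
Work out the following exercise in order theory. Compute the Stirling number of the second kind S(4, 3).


S(n,k) = k*S(n-1,k) + S(n-1,k-1).
S(3,3) = 1, S(3,2) = 3
S(4,3) = 3*1 + 3 = 3 + 3
S(4,3) = 6


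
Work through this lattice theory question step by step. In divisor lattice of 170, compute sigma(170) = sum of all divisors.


sigma(n) = sum of divisors.
Divisors of 170: [1, 2, 5, 10, 17, 34, 85, 170]
Sum = 324


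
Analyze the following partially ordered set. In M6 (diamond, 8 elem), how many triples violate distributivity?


Distributive law: a ^ (b v c) = (a ^ b) v (a ^ c).
Check all 8^3 = 512 ordered triples (a,b,c).
  e.g. a=a1, b=a2, c=a3: lhs=a1 != rhs=0
  e.g. a=a1, b=a2, c=a4: lhs=a1 != rhs=0
Total violating triples: 120


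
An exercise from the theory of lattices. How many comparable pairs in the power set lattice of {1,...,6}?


A comparable pair {a,b} has a < b or b < a in the order.
Count unordered pairs where one element is strictly below the other.
Examples: {{},{1}}, {{},{2}}, {{},{3}}, {{},{4}}, ...
Total comparable pairs: 665


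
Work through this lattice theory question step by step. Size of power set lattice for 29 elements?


Power set = 2^n.
2^29 = 536870912


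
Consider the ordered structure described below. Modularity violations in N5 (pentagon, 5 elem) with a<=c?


Modular law: if a <= c then a v (b ^ c) = (a v b) ^ c.
Check all triples (a,b,c) with a <= c among 5 elements.
  e.g. a=a, b=c, c=b: lhs=a != rhs=b
Total violating triples: 1


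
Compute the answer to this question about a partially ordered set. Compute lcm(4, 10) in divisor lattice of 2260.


In a divisor lattice, join = lcm (least common multiple).
gcd(4,10) = 2
lcm(4,10) = 4*10/gcd = 40/2 = 20


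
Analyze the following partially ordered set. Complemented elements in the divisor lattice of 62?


An element a is complemented if some b has a meet b = bottom, a join b = top.
a is complemented iff gcd(a, n/a)=1, i.e. a is a unitary divisor of 62.
Complemented elements: 1, 2, 31, 62
Count: 4


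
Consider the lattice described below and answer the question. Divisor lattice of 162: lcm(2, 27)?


Join=lcm.
gcd(2,27)=1
lcm=54


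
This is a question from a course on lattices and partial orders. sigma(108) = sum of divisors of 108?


sigma(n) = sum of divisors.
Divisors of 108: [1, 2, 3, 4, 6, 9, 12, 18, 27, 36, 54, 108]
Sum = 280


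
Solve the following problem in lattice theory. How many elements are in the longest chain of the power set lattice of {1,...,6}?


A chain is a totally ordered subset; we count the number of elements in a maximum chain.
Compute, for each element x, the size of the longest chain ending at x:
  {}: 1
  {1}: 2
  {2}: 2
  {3}: 2
  {4}: 2
  {5}: 2
  ...
A maximum chain: {} < {1} < {1,2} < {1,2,3} < {1,2,3,4} < {1,2,3,4,5} < {1,2,3,4,5,6}
Number of elements in the longest chain: 7


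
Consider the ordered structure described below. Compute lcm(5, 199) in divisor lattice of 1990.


In a divisor lattice, join = lcm (least common multiple).
gcd(5,199) = 1
lcm(5,199) = 5*199/gcd = 995/1 = 995


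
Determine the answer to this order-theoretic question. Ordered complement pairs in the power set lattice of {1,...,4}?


Complement pair (a,b): a meet b = bottom, a join b = top.
Here: A intersect B = {} and A union B = {1,...,4}.
Pairs found: ({},{1,2,3,4}), ({1},{2,3,4}), ({2},{1,3,4}), ({3},{1,2,4}), ... (12 more)
Total ordered pairs: 16


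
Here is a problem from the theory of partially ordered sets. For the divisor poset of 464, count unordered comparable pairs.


A comparable pair {a,b} has a < b or b < a in the order.
Count unordered pairs where one element is strictly below the other.
Examples: {1,2}, {1,4}, {1,8}, {1,16}, ...
Total comparable pairs: 35


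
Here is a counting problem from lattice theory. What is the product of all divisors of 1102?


Divisors of 1102: [1, 2, 19, 29, 38, 58, 551, 1102]
Product = n^(d(n)/2) = 1102^(8/2)
Product = 1474777075216


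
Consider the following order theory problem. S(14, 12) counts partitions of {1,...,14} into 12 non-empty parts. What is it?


S(n,k) = k*S(n-1,k) + S(n-1,k-1).
S(13,12) = 78, S(13,11) = 2431
S(14,12) = 12*78 + 2431 = 936 + 2431
S(14,12) = 3367


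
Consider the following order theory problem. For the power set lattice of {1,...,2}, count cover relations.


A cover relation a -< b holds when a < b with no c strictly between.
Cover relations:
  {} -< {1}
  {} -< {2}
  {1} -< {1,2}
  {2} -< {1,2}
Total: 4


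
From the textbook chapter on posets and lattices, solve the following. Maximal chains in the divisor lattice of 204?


A maximal chain goes from the minimum element to a maximal element via cover relations.
Counting all min-to-max paths in the cover graph.
Total maximal chains: 12


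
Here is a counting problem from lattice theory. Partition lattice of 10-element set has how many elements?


B(n) = number of set partitions of an n-element set.
B(n) satisfies the recurrence: B(n+1) = sum_k C(n,k)*B(k).
B(10) = 115975


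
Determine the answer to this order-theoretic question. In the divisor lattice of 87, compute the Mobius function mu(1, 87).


In a divisor lattice, mu(a,b) = mu(b/a) where mu is the classical Mobius function.
b/a = 87/1 = 87
Prime factorization of 87: primes [3, 29]
87 is squarefree with 2 prime factor(s), so mu(87) = (-1)^2 = 1


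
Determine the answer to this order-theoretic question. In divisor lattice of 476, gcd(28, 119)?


Meet=gcd.
gcd(28,119)=7


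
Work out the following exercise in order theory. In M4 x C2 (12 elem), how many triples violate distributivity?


Distributive law: a ^ (b v c) = (a ^ b) v (a ^ c).
Check all 12^3 = 1728 ordered triples (a,b,c).
  e.g. a=(a1,0), b=(a2,0), c=(a3,0): lhs=(a1,0) != rhs=(0,0)
  e.g. a=(a1,0), b=(a2,0), c=(a3,1): lhs=(a1,0) != rhs=(0,0)
Total violating triples: 192


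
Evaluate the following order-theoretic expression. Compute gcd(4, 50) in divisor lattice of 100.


In a divisor lattice, meet = gcd (greatest common divisor).
By Euclidean algorithm or factoring: gcd(4,50) = 2


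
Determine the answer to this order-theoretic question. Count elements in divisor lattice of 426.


Divisors of 426: [1, 2, 3, 6, 71, 142, 213, 426]
Count: 8


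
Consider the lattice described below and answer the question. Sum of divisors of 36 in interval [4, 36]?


Interval [4,36] in divisors of 36: [4, 12, 36]
Sum = 52


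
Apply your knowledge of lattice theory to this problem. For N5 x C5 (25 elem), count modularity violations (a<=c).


Modular law: if a <= c then a v (b ^ c) = (a v b) ^ c.
Check all triples (a,b,c) with a <= c among 25 elements.
  e.g. a=(a,0), b=(c,0), c=(b,0): lhs=(a,0) != rhs=(b,0)
  e.g. a=(a,0), b=(c,1), c=(b,0): lhs=(a,0) != rhs=(b,0)
Total violating triples: 75


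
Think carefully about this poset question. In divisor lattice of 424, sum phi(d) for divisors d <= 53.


Divisors of 424 up to 53: [1, 2, 4, 8, 53]
phi values: [1, 1, 2, 4, 52]
Sum = 60


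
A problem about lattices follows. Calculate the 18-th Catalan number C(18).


C(n) = C(2n, n) / (n+1).
C(36, 18) = 9075135300
C(18) = 9075135300 / 19 = 477638700


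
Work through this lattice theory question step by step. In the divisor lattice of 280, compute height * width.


Height = length of longest chain minus 1; width = size of largest antichain.
A maximum chain: 1 | 7 | 35 | 70 | 140 | 280  (height 5).
A maximum antichain: {4, 10, 14, 35}  (width 4).
Product = 5 * 4 = 20


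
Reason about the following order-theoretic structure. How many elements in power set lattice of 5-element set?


Power set = 2^n.
2^5 = 32


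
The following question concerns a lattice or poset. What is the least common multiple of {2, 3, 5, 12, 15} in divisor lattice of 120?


In a divisor lattice, join = lcm (least common multiple).
Compute lcm iteratively: start with first element, then lcm(current, next).
Elements: [2, 3, 5, 12, 15]
lcm(2,3) = 6
lcm(6,5) = 30
lcm(30,12) = 60
lcm(60,15) = 60
Final lcm = 60


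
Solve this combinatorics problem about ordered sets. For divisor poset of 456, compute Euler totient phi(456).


phi(n) = n * prod_{p|n} (1 - 1/p).
Prime divisors of 456: [2, 3, 19]
phi(456) = 456 * (1 - 1/2) * (1 - 1/3) * (1 - 1/19)
phi(456) = 144


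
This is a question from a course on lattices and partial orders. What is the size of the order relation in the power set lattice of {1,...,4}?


The order relation is {(a,b) : a <= b}, reflexive so it includes (a,a).
Examples: ({},{}), ({},{1,2}), ({},{1,2,3}), ({},{1,2,3,4}), ({},{1,2,4}), ...
Total ordered pairs: 81


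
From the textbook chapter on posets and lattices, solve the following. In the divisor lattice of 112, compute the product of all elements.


Divisors of 112: [1, 2, 4, 7, 8, 14, 16, 28, 56, 112]
Product = n^(d(n)/2) = 112^(10/2)
Product = 17623416832


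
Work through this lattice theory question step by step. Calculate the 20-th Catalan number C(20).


C(n) = C(2n, n) / (n+1).
C(40, 20) = 137846528820
C(20) = 137846528820 / 21 = 6564120420


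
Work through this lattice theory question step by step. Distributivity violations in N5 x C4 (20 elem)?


Distributive law: a ^ (b v c) = (a ^ b) v (a ^ c).
Check all 20^3 = 8000 ordered triples (a,b,c).
  e.g. a=(b,0), b=(a,0), c=(c,0): lhs=(b,0) != rhs=(a,0)
  e.g. a=(b,0), b=(a,0), c=(c,1): lhs=(b,0) != rhs=(a,0)
Total violating triples: 128


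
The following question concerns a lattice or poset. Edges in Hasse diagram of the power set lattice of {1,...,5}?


A cover relation a -< b holds when a < b with no c strictly between.
Cover relations:
  {} -< {1}
  {} -< {2}
  {} -< {3}
  {} -< {4}
  {} -< {5}
  {1} -< {1,2}
  {1} -< {1,3}
  {1} -< {1,4}
  ...72 more
Total: 80


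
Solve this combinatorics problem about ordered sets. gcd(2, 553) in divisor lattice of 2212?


Meet=gcd.
gcd(2,553)=1


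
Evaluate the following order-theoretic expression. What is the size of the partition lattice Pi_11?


B(n) = number of set partitions of an n-element set.
B(n) satisfies the recurrence: B(n+1) = sum_k C(n,k)*B(k).
B(11) = 678570


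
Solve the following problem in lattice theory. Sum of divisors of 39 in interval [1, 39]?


Interval [1,39] in divisors of 39: [1, 3, 13, 39]
Sum = 56


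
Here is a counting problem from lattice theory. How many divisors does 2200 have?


Divisors of 2200: [1, 2, 4, 5, 8, 10, 11, 20, 22, 25, 40, 44, 50, 55, 88, 100, 110, 200, 220, 275, 440, 550, 1100, 2200]
Count: 24


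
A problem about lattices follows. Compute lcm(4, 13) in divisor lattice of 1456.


In a divisor lattice, join = lcm (least common multiple).
gcd(4,13) = 1
lcm(4,13) = 4*13/gcd = 52/1 = 52


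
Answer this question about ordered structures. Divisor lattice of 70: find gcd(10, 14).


In a divisor lattice, meet = gcd (greatest common divisor).
By Euclidean algorithm or factoring: gcd(10,14) = 2


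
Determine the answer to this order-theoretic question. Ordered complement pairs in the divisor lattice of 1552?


Complement pair (a,b): a meet b = bottom, a join b = top.
Here: gcd(a,b)=1 and lcm(a,b)=1552, i.e. a*b=1552 with a,b coprime.
Pairs found: (1,1552), (16,97), (97,16), (1552,1)
Total ordered pairs: 4


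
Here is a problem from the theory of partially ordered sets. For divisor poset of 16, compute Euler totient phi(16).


phi(n) = n * prod_{p|n} (1 - 1/p).
Prime divisors of 16: [2]
phi(16) = 16 * (1 - 1/2)
phi(16) = 8
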